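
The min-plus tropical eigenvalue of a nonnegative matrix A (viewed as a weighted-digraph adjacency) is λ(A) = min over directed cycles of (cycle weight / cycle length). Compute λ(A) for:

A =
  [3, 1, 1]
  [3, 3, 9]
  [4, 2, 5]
λ(A) = 2

Enumerate directed cycles and compute their means (weight / length). Sample:
  cycle 0 → 0: weight = 3, length = 1, mean = 3/1 ≈ 3.000
  cycle 1 → 1: weight = 3, length = 1, mean = 3/1 ≈ 3.000
  cycle 2 → 2: weight = 5, length = 1, mean = 5/1 ≈ 5.000
  cycle 0 → 1 → 0: weight = 4, length = 2, mean = 4/2 ≈ 2.000
  cycle 0 → 2 → 0: weight = 5, length = 2, mean = 5/2 ≈ 2.500
  cycle 1 → 0 → 1: weight = 4, length = 2, mean = 4/2 ≈ 2.000
Minimum mean = 2.000, attained e.g. along the cycle 0 → 1 → 0 with weight 4 and length 2. So λ(A) = 4/2 = 2.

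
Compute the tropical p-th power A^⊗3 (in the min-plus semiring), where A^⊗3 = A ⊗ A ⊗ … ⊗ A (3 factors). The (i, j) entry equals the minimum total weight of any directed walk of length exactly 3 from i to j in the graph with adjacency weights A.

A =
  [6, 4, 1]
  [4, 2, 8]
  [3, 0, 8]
A^⊗3 =
  [5, 3, 5]
  [8, 5, 7]
  [6, 4, 5]

Each entry (A^⊗3)_ij equals the minimum over all length-3 walks i = v_0 → v_1 → … → v_3 = j of Σ_t A[v_t][v_{t+1}]. For example, for (i, j) = (0, 2) we minimise over 9 possible intermediate vertex sequences; the minimum is 5, attained along the walk 0 → 2 → 0 → 2.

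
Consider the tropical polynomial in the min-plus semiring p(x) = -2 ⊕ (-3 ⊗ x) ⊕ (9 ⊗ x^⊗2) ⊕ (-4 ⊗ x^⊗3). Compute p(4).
p(4) = -2

A tropical monomial a ⊗ x^⊗i evaluates to a + i · x. Evaluating each term at x = 4:
  Term 0 contributes -2 + 0 · 4 = -2
  Term 1 contributes -3 + 1 · 4 = 1
  Term 2 contributes 9 + 2 · 4 = 17
  Term 3 contributes -4 + 3 · 4 = 8
p(4) = ⊕ of these = min[-2, 1, 17, 8] = -2.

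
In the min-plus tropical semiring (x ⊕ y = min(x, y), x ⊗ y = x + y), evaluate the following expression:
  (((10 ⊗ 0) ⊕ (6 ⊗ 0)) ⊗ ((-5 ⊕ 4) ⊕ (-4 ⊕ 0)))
(((10 ⊗ 0) ⊕ (6 ⊗ 0)) ⊗ ((-5 ⊕ 4) ⊕ (-4 ⊕ 0))) = 1

Expand innermost to outermost. Recall ⊕ takes the minimum of its arguments and ⊗ takes their sum. Working out the expression (((10 ⊗ 0) ⊕ (6 ⊗ 0)) ⊗ ((-5 ⊕ 4) ⊕ (-4 ⊕ 0))) gives 1.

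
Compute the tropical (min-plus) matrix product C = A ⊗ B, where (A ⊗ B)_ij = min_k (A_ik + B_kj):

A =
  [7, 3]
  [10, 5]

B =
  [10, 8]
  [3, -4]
A ⊗ B =
  [6, -1]
  [8, 1]

Apply the min-plus product entry-by-entry:
  C[0][0] = min over k of (A[0][0] + B[0][0] = 7 + 10 = 17, A[0][1] + B[1][0] = 3 + 3 = 6) = 6 (attained at k = 1)
  C[0][1] = min over k of (A[0][0] + B[0][1] = 7 + 8 = 15, A[0][1] + B[1][1] = 3 + -4 = -1) = -1 (attained at k = 1)
  C[1][0] = min over k of (A[1][0] + B[0][0] = 10 + 10 = 20, A[1][1] + B[1][0] = 5 + 3 = 8) = 8 (attained at k = 1)
  C[1][1] = min over k of (A[1][0] + B[0][1] = 10 + 8 = 18, A[1][1] + B[1][1] = 5 + -4 = 1) = 1 (attained at k = 1)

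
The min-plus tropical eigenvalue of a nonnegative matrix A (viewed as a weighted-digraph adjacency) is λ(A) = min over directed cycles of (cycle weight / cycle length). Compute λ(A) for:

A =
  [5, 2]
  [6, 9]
λ(A) = 4

Enumerate directed cycles and compute their means (weight / length). Sample:
  cycle 0 → 0: weight = 5, length = 1, mean = 5/1 ≈ 5.000
  cycle 1 → 1: weight = 9, length = 1, mean = 9/1 ≈ 9.000
  cycle 0 → 1 → 0: weight = 8, length = 2, mean = 8/2 ≈ 4.000
  cycle 1 → 0 → 1: weight = 8, length = 2, mean = 8/2 ≈ 4.000
Minimum mean = 4.000, attained e.g. along the cycle 0 → 1 → 0 with weight 8 and length 2. So λ(A) = 8/2 = 4.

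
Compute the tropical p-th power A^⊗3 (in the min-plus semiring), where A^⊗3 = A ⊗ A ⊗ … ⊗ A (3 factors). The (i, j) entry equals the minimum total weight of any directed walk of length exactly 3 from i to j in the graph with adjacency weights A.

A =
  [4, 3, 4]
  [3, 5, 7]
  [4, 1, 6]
A^⊗3 =
  [8, 9, 10]
  [9, 8, 11]
  [8, 7, 8]

Each entry (A^⊗3)_ij equals the minimum over all length-3 walks i = v_0 → v_1 → … → v_3 = j of Σ_t A[v_t][v_{t+1}]. For example, for (i, j) = (0, 2) we minimise over 9 possible intermediate vertex sequences; the minimum is 10, attained along the walk 0 → 1 → 0 → 2.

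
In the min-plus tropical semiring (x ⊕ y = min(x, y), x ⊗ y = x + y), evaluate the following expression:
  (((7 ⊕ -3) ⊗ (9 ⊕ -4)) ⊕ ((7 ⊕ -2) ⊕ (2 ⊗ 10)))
(((7 ⊕ -3) ⊗ (9 ⊕ -4)) ⊕ ((7 ⊕ -2) ⊕ (2 ⊗ 10))) = -7

Expand innermost to outermost. Recall ⊕ takes the minimum of its arguments and ⊗ takes their sum. Working out the expression (((7 ⊕ -3) ⊗ (9 ⊕ -4)) ⊕ ((7 ⊕ -2) ⊕ (2 ⊗ 10))) gives -7.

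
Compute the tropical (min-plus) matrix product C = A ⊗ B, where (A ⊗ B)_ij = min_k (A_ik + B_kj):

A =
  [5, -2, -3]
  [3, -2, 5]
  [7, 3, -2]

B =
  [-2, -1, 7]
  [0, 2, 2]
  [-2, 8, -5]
A ⊗ B =
  [-5, 0, -8]
  [-2, 0, 0]
  [-4, 5, -7]

Apply the min-plus product entry-by-entry:
  C[0][0] = min over k of (A[0][0] + B[0][0] = 5 + -2 = 3, A[0][1] + B[1][0] = -2 + 0 = -2, A[0][2] + B[2][0] = -3 + -2 = -5) = -5 (attained at k = 2)
  C[0][1] = min over k of (A[0][0] + B[0][1] = 5 + -1 = 4, A[0][1] + B[1][1] = -2 + 2 = 0, A[0][2] + B[2][1] = -3 + 8 = 5) = 0 (attained at k = 1)
  C[0][2] = min over k of (A[0][0] + B[0][2] = 5 + 7 = 12, A[0][1] + B[1][2] = -2 + 2 = 0, A[0][2] + B[2][2] = -3 + -5 = -8) = -8 (attained at k = 2)
  C[1][0] = min over k of (A[1][0] + B[0][0] = 3 + -2 = 1, A[1][1] + B[1][0] = -2 + 0 = -2, A[1][2] + B[2][0] = 5 + -2 = 3) = -2 (attained at k = 1)
  C[1][1] = min over k of (A[1][0] + B[0][1] = 3 + -1 = 2, A[1][1] + B[1][1] = -2 + 2 = 0, A[1][2] + B[2][1] = 5 + 8 = 13) = 0 (attained at k = 1)
  C[1][2] = min over k of (A[1][0] + B[0][2] = 3 + 7 = 10, A[1][1] + B[1][2] = -2 + 2 = 0, A[1][2] + B[2][2] = 5 + -5 = 0) = 0 (attained at k = 1)
  C[2][0] = min over k of (A[2][0] + B[0][0] = 7 + -2 = 5, A[2][1] + B[1][0] = 3 + 0 = 3, A[2][2] + B[2][0] = -2 + -2 = -4) = -4 (attained at k = 2)
  C[2][1] = min over k of (A[2][0] + B[0][1] = 7 + -1 = 6, A[2][1] + B[1][1] = 3 + 2 = 5, A[2][2] + B[2][1] = -2 + 8 = 6) = 5 (attained at k = 1)
  C[2][2] = min over k of (A[2][0] + B[0][2] = 7 + 7 = 14, A[2][1] + B[1][2] = 3 + 2 = 5, A[2][2] + B[2][2] = -2 + -5 = -7) = -7 (attained at k = 2)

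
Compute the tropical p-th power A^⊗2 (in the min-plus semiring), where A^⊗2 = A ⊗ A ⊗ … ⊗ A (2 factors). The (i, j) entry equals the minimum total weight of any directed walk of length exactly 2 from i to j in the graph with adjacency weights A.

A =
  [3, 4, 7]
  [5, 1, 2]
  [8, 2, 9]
A^⊗2 =
  [6, 5, 6]
  [6, 2, 3]
  [7, 3, 4]

Each entry (A^⊗2)_ij equals the minimum over all length-2 walks i = v_0 → v_1 → … → v_2 = j of Σ_t A[v_t][v_{t+1}]. For example, for (i, j) = (0, 2) we minimise over 3 possible intermediate vertex sequences; the minimum is 6, attained along the walk 0 → 1 → 2.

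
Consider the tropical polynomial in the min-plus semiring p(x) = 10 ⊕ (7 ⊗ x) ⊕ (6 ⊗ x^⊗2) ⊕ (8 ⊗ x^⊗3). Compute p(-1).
p(-1) = 4

A tropical monomial a ⊗ x^⊗i evaluates to a + i · x. Evaluating each term at x = -1:
  Term 0 contributes 10 + 0 · -1 = 10
  Term 1 contributes 7 + 1 · -1 = 6
  Term 2 contributes 6 + 2 · -1 = 4
  Term 3 contributes 8 + 3 · -1 = 5
p(-1) = ⊕ of these = min[10, 6, 4, 5] = 4.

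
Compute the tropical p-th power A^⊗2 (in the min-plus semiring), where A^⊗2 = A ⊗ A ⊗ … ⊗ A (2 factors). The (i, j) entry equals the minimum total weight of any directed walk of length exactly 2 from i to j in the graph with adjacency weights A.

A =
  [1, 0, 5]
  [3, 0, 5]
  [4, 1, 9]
A^⊗2 =
  [2, 0, 5]
  [3, 0, 5]
  [4, 1, 6]

Each entry (A^⊗2)_ij equals the minimum over all length-2 walks i = v_0 → v_1 → … → v_2 = j of Σ_t A[v_t][v_{t+1}]. For example, for (i, j) = (0, 2) we minimise over 3 possible intermediate vertex sequences; the minimum is 5, attained along the walk 0 → 1 → 2.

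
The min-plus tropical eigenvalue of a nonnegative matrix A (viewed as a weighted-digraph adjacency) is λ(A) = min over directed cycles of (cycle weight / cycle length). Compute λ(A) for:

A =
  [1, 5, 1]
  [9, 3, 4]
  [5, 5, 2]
λ(A) = 1

Enumerate directed cycles and compute their means (weight / length). Sample:
  cycle 0 → 0: weight = 1, length = 1, mean = 1/1 ≈ 1.000
  cycle 1 → 1: weight = 3, length = 1, mean = 3/1 ≈ 3.000
  cycle 2 → 2: weight = 2, length = 1, mean = 2/1 ≈ 2.000
  cycle 0 → 1 → 0: weight = 14, length = 2, mean = 14/2 ≈ 7.000
  cycle 0 → 2 → 0: weight = 6, length = 2, mean = 6/2 ≈ 3.000
  cycle 1 → 0 → 1: weight = 14, length = 2, mean = 14/2 ≈ 7.000
Minimum mean = 1.000, attained e.g. along the cycle 0 → 0 with weight 1 and length 1. So λ(A) = 1/1 = 1.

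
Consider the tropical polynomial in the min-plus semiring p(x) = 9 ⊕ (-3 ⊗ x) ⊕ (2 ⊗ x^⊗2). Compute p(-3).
p(-3) = -6

A tropical monomial a ⊗ x^⊗i evaluates to a + i · x. Evaluating each term at x = -3:
  Term 0 contributes 9 + 0 · -3 = 9
  Term 1 contributes -3 + 1 · -3 = -6
  Term 2 contributes 2 + 2 · -3 = -4
p(-3) = ⊕ of these = min[9, -6, -4] = -6.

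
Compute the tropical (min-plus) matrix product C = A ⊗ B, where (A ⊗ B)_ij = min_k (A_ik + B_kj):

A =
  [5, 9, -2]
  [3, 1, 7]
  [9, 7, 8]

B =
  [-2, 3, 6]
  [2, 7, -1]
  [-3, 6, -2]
A ⊗ B =
  [-5, 4, -4]
  [1, 6, 0]
  [5, 12, 6]

Apply the min-plus product entry-by-entry:
  C[0][0] = min over k of (A[0][0] + B[0][0] = 5 + -2 = 3, A[0][1] + B[1][0] = 9 + 2 = 11, A[0][2] + B[2][0] = -2 + -3 = -5) = -5 (attained at k = 2)
  C[0][1] = min over k of (A[0][0] + B[0][1] = 5 + 3 = 8, A[0][1] + B[1][1] = 9 + 7 = 16, A[0][2] + B[2][1] = -2 + 6 = 4) = 4 (attained at k = 2)
  C[0][2] = min over k of (A[0][0] + B[0][2] = 5 + 6 = 11, A[0][1] + B[1][2] = 9 + -1 = 8, A[0][2] + B[2][2] = -2 + -2 = -4) = -4 (attained at k = 2)
  C[1][0] = min over k of (A[1][0] + B[0][0] = 3 + -2 = 1, A[1][1] + B[1][0] = 1 + 2 = 3, A[1][2] + B[2][0] = 7 + -3 = 4) = 1 (attained at k = 0)
  C[1][1] = min over k of (A[1][0] + B[0][1] = 3 + 3 = 6, A[1][1] + B[1][1] = 1 + 7 = 8, A[1][2] + B[2][1] = 7 + 6 = 13) = 6 (attained at k = 0)
  C[1][2] = min over k of (A[1][0] + B[0][2] = 3 + 6 = 9, A[1][1] + B[1][2] = 1 + -1 = 0, A[1][2] + B[2][2] = 7 + -2 = 5) = 0 (attained at k = 1)
  C[2][0] = min over k of (A[2][0] + B[0][0] = 9 + -2 = 7, A[2][1] + B[1][0] = 7 + 2 = 9, A[2][2] + B[2][0] = 8 + -3 = 5) = 5 (attained at k = 2)
  C[2][1] = min over k of (A[2][0] + B[0][1] = 9 + 3 = 12, A[2][1] + B[1][1] = 7 + 7 = 14, A[2][2] + B[2][1] = 8 + 6 = 14) = 12 (attained at k = 0)
  C[2][2] = min over k of (A[2][0] + B[0][2] = 9 + 6 = 15, A[2][1] + B[1][2] = 7 + -1 = 6, A[2][2] + B[2][2] = 8 + -2 = 6) = 6 (attained at k = 1)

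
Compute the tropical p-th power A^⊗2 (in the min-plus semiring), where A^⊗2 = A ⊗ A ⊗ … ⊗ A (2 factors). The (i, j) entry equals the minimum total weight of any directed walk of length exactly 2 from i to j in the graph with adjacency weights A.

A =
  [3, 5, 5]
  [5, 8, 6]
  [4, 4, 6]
A^⊗2 =
  [6, 8, 8]
  [8, 10, 10]
  [7, 9, 9]

Each entry (A^⊗2)_ij equals the minimum over all length-2 walks i = v_0 → v_1 → … → v_2 = j of Σ_t A[v_t][v_{t+1}]. For example, for (i, j) = (0, 2) we minimise over 3 possible intermediate vertex sequences; the minimum is 8, attained along the walk 0 → 0 → 2.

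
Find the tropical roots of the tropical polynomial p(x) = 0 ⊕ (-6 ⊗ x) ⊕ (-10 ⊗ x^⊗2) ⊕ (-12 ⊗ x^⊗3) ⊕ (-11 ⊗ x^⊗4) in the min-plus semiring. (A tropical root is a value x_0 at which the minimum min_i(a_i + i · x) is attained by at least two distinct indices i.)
Roots: {-1, 2, 4, 6}

Each tropical root is a break point of the lower envelope of the lines y = a_i + i · x (there are 5 lines, with slopes 0, 1, ..., 4). Only the lines that attain the minimum somewhere contribute to roots; other lines are dominated. Here the surviving (envelope) indices are i = 4, i = 3, i = 2, i = 1, i = 0.
Intersections between consecutive envelope lines give the roots: for adjacent envelope indices i < j the intersection is x = (a_i − a_j) / (j − i). Reading off the sorted break points: {-1, 2, 4, 6}.
Verification: at each break x_0, at least two indices attain the minimum of min_i(a_i + i · x_0).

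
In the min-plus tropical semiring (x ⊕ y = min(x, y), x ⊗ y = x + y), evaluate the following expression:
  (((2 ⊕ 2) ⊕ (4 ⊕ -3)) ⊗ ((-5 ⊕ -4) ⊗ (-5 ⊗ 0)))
(((2 ⊕ 2) ⊕ (4 ⊕ -3)) ⊗ ((-5 ⊕ -4) ⊗ (-5 ⊗ 0))) = -13

Expand innermost to outermost. Recall ⊕ takes the minimum of its arguments and ⊗ takes their sum. Working out the expression (((2 ⊕ 2) ⊕ (4 ⊕ -3)) ⊗ ((-5 ⊕ -4) ⊗ (-5 ⊗ 0))) gives -13.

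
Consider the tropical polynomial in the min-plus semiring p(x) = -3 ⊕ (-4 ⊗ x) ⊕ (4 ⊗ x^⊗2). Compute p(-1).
p(-1) = -5

A tropical monomial a ⊗ x^⊗i evaluates to a + i · x. Evaluating each term at x = -1:
  Term 0 contributes -3 + 0 · -1 = -3
  Term 1 contributes -4 + 1 · -1 = -5
  Term 2 contributes 4 + 2 · -1 = 2
p(-1) = ⊕ of these = min[-3, -5, 2] = -5.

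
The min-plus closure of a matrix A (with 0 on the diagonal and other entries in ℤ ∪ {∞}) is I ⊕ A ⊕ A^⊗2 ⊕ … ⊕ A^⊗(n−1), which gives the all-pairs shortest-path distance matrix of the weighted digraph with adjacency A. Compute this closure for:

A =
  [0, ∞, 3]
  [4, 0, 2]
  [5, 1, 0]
Closure =
  [0, 4, 3]
  [4, 0, 2]
  [5, 1, 0]

This is the Floyd-Warshall all-pairs shortest-path computation. For each intermediate vertex k = 0, 1, …, 2, update dist[i][j] ← min(dist[i][j], dist[i][k] + dist[k][j]). The final matrix gives, for each (i, j), the minimum total weight of any directed path from i to j (possibly empty when i = j).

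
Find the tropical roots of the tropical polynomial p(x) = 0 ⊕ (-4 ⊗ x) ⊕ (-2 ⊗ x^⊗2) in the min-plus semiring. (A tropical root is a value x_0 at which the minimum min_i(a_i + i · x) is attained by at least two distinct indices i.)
Roots: {-2, 4}

Each tropical root is a break point of the lower envelope of the lines y = a_i + i · x (there are 3 lines, with slopes 0, 1, ..., 2). Only the lines that attain the minimum somewhere contribute to roots; other lines are dominated. Here the surviving (envelope) indices are i = 2, i = 1, i = 0.
Intersections between consecutive envelope lines give the roots: for adjacent envelope indices i < j the intersection is x = (a_i − a_j) / (j − i). Reading off the sorted break points: {-2, 4}.
Verification: at each break x_0, at least two indices attain the minimum of min_i(a_i + i · x_0).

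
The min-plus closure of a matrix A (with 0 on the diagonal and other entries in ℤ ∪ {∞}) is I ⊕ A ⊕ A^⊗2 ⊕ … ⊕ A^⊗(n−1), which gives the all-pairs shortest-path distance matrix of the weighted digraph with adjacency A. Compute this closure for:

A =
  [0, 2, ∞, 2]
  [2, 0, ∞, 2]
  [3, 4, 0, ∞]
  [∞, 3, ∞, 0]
Closure =
  [0, 2, ∞, 2]
  [2, 0, ∞, 2]
  [3, 4, 0, 5]
  [5, 3, ∞, 0]

This is the Floyd-Warshall all-pairs shortest-path computation. For each intermediate vertex k = 0, 1, …, 3, update dist[i][j] ← min(dist[i][j], dist[i][k] + dist[k][j]). The final matrix gives, for each (i, j), the minimum total weight of any directed path from i to j (possibly empty when i = j).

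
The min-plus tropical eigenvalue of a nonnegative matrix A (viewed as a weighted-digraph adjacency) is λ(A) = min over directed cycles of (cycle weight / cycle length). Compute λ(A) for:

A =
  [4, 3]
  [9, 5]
λ(A) = 4

Enumerate directed cycles and compute their means (weight / length). Sample:
  cycle 0 → 0: weight = 4, length = 1, mean = 4/1 ≈ 4.000
  cycle 1 → 1: weight = 5, length = 1, mean = 5/1 ≈ 5.000
  cycle 0 → 1 → 0: weight = 12, length = 2, mean = 12/2 ≈ 6.000
  cycle 1 → 0 → 1: weight = 12, length = 2, mean = 12/2 ≈ 6.000
Minimum mean = 4.000, attained e.g. along the cycle 0 → 0 with weight 4 and length 1. So λ(A) = 4/1 = 4.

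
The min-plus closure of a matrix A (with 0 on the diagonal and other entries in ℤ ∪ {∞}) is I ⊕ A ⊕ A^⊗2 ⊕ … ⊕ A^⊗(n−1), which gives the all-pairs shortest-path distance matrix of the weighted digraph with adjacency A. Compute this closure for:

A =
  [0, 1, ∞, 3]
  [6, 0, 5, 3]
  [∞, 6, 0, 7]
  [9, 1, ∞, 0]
Closure =
  [0, 1, 6, 3]
  [6, 0, 5, 3]
  [12, 6, 0, 7]
  [7, 1, 6, 0]

This is the Floyd-Warshall all-pairs shortest-path computation. For each intermediate vertex k = 0, 1, …, 3, update dist[i][j] ← min(dist[i][j], dist[i][k] + dist[k][j]). The final matrix gives, for each (i, j), the minimum total weight of any directed path from i to j (possibly empty when i = j).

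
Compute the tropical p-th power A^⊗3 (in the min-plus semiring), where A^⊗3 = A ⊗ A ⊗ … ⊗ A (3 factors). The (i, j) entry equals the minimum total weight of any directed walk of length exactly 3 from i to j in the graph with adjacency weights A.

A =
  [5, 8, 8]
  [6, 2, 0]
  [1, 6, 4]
A^⊗3 =
  [9, 12, 10]
  [3, 6, 4]
  [7, 10, 8]

Each entry (A^⊗3)_ij equals the minimum over all length-3 walks i = v_0 → v_1 → … → v_3 = j of Σ_t A[v_t][v_{t+1}]. For example, for (i, j) = (0, 2) we minimise over 9 possible intermediate vertex sequences; the minimum is 10, attained along the walk 0 → 1 → 1 → 2.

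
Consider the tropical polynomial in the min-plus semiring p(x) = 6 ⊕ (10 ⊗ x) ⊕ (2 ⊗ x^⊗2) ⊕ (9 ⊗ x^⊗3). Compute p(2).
p(2) = 6

A tropical monomial a ⊗ x^⊗i evaluates to a + i · x. Evaluating each term at x = 2:
  Term 0 contributes 6 + 0 · 2 = 6
  Term 1 contributes 10 + 1 · 2 = 12
  Term 2 contributes 2 + 2 · 2 = 6
  Term 3 contributes 9 + 3 · 2 = 15
p(2) = ⊕ of these = min[6, 12, 6, 15] = 6.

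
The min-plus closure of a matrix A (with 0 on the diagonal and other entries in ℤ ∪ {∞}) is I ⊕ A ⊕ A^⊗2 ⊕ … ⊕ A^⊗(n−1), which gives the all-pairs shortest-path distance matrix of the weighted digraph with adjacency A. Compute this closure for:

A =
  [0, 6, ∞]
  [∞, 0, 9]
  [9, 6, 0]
Closure =
  [0, 6, 15]
  [18, 0, 9]
  [9, 6, 0]

This is the Floyd-Warshall all-pairs shortest-path computation. For each intermediate vertex k = 0, 1, …, 2, update dist[i][j] ← min(dist[i][j], dist[i][k] + dist[k][j]). The final matrix gives, for each (i, j), the minimum total weight of any directed path from i to j (possibly empty when i = j).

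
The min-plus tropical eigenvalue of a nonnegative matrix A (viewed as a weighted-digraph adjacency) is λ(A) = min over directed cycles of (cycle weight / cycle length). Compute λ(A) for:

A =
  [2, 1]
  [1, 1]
λ(A) = 1

Enumerate directed cycles and compute their means (weight / length). Sample:
  cycle 0 → 0: weight = 2, length = 1, mean = 2/1 ≈ 2.000
  cycle 1 → 1: weight = 1, length = 1, mean = 1/1 ≈ 1.000
  cycle 0 → 1 → 0: weight = 2, length = 2, mean = 2/2 ≈ 1.000
  cycle 1 → 0 → 1: weight = 2, length = 2, mean = 2/2 ≈ 1.000
Minimum mean = 1.000, attained e.g. along the cycle 1 → 1 with weight 1 and length 1. So λ(A) = 1/1 = 1.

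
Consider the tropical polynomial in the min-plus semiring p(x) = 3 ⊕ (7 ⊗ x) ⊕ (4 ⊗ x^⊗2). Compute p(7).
p(7) = 3

A tropical monomial a ⊗ x^⊗i evaluates to a + i · x. Evaluating each term at x = 7:
  Term 0 contributes 3 + 0 · 7 = 3
  Term 1 contributes 7 + 1 · 7 = 14
  Term 2 contributes 4 + 2 · 7 = 18
p(7) = ⊕ of these = min[3, 14, 18] = 3.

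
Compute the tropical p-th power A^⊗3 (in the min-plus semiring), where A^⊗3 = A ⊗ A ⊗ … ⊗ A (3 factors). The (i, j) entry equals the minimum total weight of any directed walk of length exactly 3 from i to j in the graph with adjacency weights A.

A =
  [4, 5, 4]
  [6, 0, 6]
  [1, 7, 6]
A^⊗3 =
  [9, 5, 9]
  [6, 0, 6]
  [6, 6, 9]

Each entry (A^⊗3)_ij equals the minimum over all length-3 walks i = v_0 → v_1 → … → v_3 = j of Σ_t A[v_t][v_{t+1}]. For example, for (i, j) = (0, 2) we minimise over 9 possible intermediate vertex sequences; the minimum is 9, attained along the walk 0 → 2 → 0 → 2.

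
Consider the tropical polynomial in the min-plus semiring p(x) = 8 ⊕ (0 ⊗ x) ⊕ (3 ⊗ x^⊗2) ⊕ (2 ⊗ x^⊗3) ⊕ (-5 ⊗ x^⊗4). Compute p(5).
p(5) = 5

A tropical monomial a ⊗ x^⊗i evaluates to a + i · x. Evaluating each term at x = 5:
  Term 0 contributes 8 + 0 · 5 = 8
  Term 1 contributes 0 + 1 · 5 = 5
  Term 2 contributes 3 + 2 · 5 = 13
  Term 3 contributes 2 + 3 · 5 = 17
  Term 4 contributes -5 + 4 · 5 = 15
p(5) = ⊕ of these = min[8, 5, 13, 17, 15] = 5.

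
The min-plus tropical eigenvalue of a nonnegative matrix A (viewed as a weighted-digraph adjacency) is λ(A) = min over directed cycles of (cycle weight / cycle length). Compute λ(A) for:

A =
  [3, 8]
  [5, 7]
λ(A) = 3

Enumerate directed cycles and compute their means (weight / length). Sample:
  cycle 0 → 0: weight = 3, length = 1, mean = 3/1 ≈ 3.000
  cycle 1 → 1: weight = 7, length = 1, mean = 7/1 ≈ 7.000
  cycle 0 → 1 → 0: weight = 13, length = 2, mean = 13/2 ≈ 6.500
  cycle 1 → 0 → 1: weight = 13, length = 2, mean = 13/2 ≈ 6.500
Minimum mean = 3.000, attained e.g. along the cycle 0 → 0 with weight 3 and length 1. So λ(A) = 3/1 = 3.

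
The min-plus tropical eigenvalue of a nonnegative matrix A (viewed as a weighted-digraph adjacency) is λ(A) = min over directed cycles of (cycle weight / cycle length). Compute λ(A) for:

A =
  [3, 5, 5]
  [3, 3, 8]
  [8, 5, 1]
λ(A) = 1

Enumerate directed cycles and compute their means (weight / length). Sample:
  cycle 0 → 0: weight = 3, length = 1, mean = 3/1 ≈ 3.000
  cycle 1 → 1: weight = 3, length = 1, mean = 3/1 ≈ 3.000
  cycle 2 → 2: weight = 1, length = 1, mean = 1/1 ≈ 1.000
  cycle 0 → 1 → 0: weight = 8, length = 2, mean = 8/2 ≈ 4.000
  cycle 0 → 2 → 0: weight = 13, length = 2, mean = 13/2 ≈ 6.500
  cycle 1 → 0 → 1: weight = 8, length = 2, mean = 8/2 ≈ 4.000
Minimum mean = 1.000, attained e.g. along the cycle 2 → 2 with weight 1 and length 1. So λ(A) = 1/1 = 1.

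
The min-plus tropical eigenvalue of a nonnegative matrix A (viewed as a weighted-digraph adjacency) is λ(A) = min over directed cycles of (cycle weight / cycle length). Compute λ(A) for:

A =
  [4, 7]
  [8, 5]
λ(A) = 4

Enumerate directed cycles and compute their means (weight / length). Sample:
  cycle 0 → 0: weight = 4, length = 1, mean = 4/1 ≈ 4.000
  cycle 1 → 1: weight = 5, length = 1, mean = 5/1 ≈ 5.000
  cycle 0 → 1 → 0: weight = 15, length = 2, mean = 15/2 ≈ 7.500
  cycle 1 → 0 → 1: weight = 15, length = 2, mean = 15/2 ≈ 7.500
Minimum mean = 4.000, attained e.g. along the cycle 0 → 0 with weight 4 and length 1. So λ(A) = 4/1 = 4.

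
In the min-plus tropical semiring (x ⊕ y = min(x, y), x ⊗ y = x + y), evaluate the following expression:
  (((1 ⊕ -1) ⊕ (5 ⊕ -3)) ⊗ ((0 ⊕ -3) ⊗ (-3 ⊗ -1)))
(((1 ⊕ -1) ⊕ (5 ⊕ -3)) ⊗ ((0 ⊕ -3) ⊗ (-3 ⊗ -1))) = -10

Expand innermost to outermost. Recall ⊕ takes the minimum of its arguments and ⊗ takes their sum. Working out the expression (((1 ⊕ -1) ⊕ (5 ⊕ -3)) ⊗ ((0 ⊕ -3) ⊗ (-3 ⊗ -1))) gives -10.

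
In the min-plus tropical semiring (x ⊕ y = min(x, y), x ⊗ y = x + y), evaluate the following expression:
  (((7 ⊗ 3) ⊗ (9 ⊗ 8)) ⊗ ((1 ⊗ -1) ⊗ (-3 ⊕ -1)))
(((7 ⊗ 3) ⊗ (9 ⊗ 8)) ⊗ ((1 ⊗ -1) ⊗ (-3 ⊕ -1))) = 24

Expand innermost to outermost. Recall ⊕ takes the minimum of its arguments and ⊗ takes their sum. Working out the expression (((7 ⊗ 3) ⊗ (9 ⊗ 8)) ⊗ ((1 ⊗ -1) ⊗ (-3 ⊕ -1))) gives 24.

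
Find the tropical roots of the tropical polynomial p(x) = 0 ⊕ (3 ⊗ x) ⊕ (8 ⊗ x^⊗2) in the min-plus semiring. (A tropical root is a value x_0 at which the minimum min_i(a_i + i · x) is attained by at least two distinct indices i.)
Roots: {-5, -3}

Each tropical root is a break point of the lower envelope of the lines y = a_i + i · x (there are 3 lines, with slopes 0, 1, ..., 2). Only the lines that attain the minimum somewhere contribute to roots; other lines are dominated. Here the surviving (envelope) indices are i = 2, i = 1, i = 0.
Intersections between consecutive envelope lines give the roots: for adjacent envelope indices i < j the intersection is x = (a_i − a_j) / (j − i). Reading off the sorted break points: {-5, -3}.
Verification: at each break x_0, at least two indices attain the minimum of min_i(a_i + i · x_0).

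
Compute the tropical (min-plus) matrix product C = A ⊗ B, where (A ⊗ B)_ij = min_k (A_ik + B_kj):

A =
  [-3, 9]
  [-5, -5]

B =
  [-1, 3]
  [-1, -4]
A ⊗ B =
  [-4, 0]
  [-6, -9]

Apply the min-plus product entry-by-entry:
  C[0][0] = min over k of (A[0][0] + B[0][0] = -3 + -1 = -4, A[0][1] + B[1][0] = 9 + -1 = 8) = -4 (attained at k = 0)
  C[0][1] = min over k of (A[0][0] + B[0][1] = -3 + 3 = 0, A[0][1] + B[1][1] = 9 + -4 = 5) = 0 (attained at k = 0)
  C[1][0] = min over k of (A[1][0] + B[0][0] = -5 + -1 = -6, A[1][1] + B[1][0] = -5 + -1 = -6) = -6 (attained at k = 0)
  C[1][1] = min over k of (A[1][0] + B[0][1] = -5 + 3 = -2, A[1][1] + B[1][1] = -5 + -4 = -9) = -9 (attained at k = 1)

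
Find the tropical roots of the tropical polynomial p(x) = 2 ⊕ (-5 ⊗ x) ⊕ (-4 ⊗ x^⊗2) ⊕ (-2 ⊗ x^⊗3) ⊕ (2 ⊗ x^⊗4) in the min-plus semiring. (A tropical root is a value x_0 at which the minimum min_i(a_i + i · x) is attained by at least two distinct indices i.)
Roots: {-4, -2, -1, 7}

Each tropical root is a break point of the lower envelope of the lines y = a_i + i · x (there are 5 lines, with slopes 0, 1, ..., 4). Only the lines that attain the minimum somewhere contribute to roots; other lines are dominated. Here the surviving (envelope) indices are i = 4, i = 3, i = 2, i = 1, i = 0.
Intersections between consecutive envelope lines give the roots: for adjacent envelope indices i < j the intersection is x = (a_i − a_j) / (j − i). Reading off the sorted break points: {-4, -2, -1, 7}.
Verification: at each break x_0, at least two indices attain the minimum of min_i(a_i + i · x_0).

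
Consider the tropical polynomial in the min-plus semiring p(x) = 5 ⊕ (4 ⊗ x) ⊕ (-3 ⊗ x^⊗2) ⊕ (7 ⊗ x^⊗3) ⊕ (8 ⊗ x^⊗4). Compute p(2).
p(2) = 1

A tropical monomial a ⊗ x^⊗i evaluates to a + i · x. Evaluating each term at x = 2:
  Term 0 contributes 5 + 0 · 2 = 5
  Term 1 contributes 4 + 1 · 2 = 6
  Term 2 contributes -3 + 2 · 2 = 1
  Term 3 contributes 7 + 3 · 2 = 13
  Term 4 contributes 8 + 4 · 2 = 16
p(2) = ⊕ of these = min[5, 6, 1, 13, 16] = 1.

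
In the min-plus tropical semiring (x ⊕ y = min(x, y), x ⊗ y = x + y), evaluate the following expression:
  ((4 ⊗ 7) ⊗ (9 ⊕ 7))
((4 ⊗ 7) ⊗ (9 ⊕ 7)) = 18

Expand innermost to outermost. Recall ⊕ takes the minimum of its arguments and ⊗ takes their sum. Working out the expression ((4 ⊗ 7) ⊗ (9 ⊕ 7)) gives 18.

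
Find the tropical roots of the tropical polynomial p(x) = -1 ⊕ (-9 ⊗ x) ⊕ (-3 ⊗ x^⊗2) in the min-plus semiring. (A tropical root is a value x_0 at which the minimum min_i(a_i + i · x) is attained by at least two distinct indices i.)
Roots: {-6, 8}

Each tropical root is a break point of the lower envelope of the lines y = a_i + i · x (there are 3 lines, with slopes 0, 1, ..., 2). Only the lines that attain the minimum somewhere contribute to roots; other lines are dominated. Here the surviving (envelope) indices are i = 2, i = 1, i = 0.
Intersections between consecutive envelope lines give the roots: for adjacent envelope indices i < j the intersection is x = (a_i − a_j) / (j − i). Reading off the sorted break points: {-6, 8}.
Verification: at each break x_0, at least two indices attain the minimum of min_i(a_i + i · x_0).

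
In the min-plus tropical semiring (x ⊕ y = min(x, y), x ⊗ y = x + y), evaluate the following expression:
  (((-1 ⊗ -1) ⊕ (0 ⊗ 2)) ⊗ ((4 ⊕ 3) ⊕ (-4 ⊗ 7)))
(((-1 ⊗ -1) ⊕ (0 ⊗ 2)) ⊗ ((4 ⊕ 3) ⊕ (-4 ⊗ 7))) = 1

Expand innermost to outermost. Recall ⊕ takes the minimum of its arguments and ⊗ takes their sum. Working out the expression (((-1 ⊗ -1) ⊕ (0 ⊗ 2)) ⊗ ((4 ⊕ 3) ⊕ (-4 ⊗ 7))) gives 1.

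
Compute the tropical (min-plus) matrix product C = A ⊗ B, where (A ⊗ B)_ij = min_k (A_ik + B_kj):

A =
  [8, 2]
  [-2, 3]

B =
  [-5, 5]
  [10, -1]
A ⊗ B =
  [3, 1]
  [-7, 2]

Apply the min-plus product entry-by-entry:
  C[0][0] = min over k of (A[0][0] + B[0][0] = 8 + -5 = 3, A[0][1] + B[1][0] = 2 + 10 = 12) = 3 (attained at k = 0)
  C[0][1] = min over k of (A[0][0] + B[0][1] = 8 + 5 = 13, A[0][1] + B[1][1] = 2 + -1 = 1) = 1 (attained at k = 1)
  C[1][0] = min over k of (A[1][0] + B[0][0] = -2 + -5 = -7, A[1][1] + B[1][0] = 3 + 10 = 13) = -7 (attained at k = 0)
  C[1][1] = min over k of (A[1][0] + B[0][1] = -2 + 5 = 3, A[1][1] + B[1][1] = 3 + -1 = 2) = 2 (attained at k = 1)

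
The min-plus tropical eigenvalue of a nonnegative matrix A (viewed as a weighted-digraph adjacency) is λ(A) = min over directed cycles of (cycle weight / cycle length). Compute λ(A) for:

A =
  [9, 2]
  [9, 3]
λ(A) = 3

Enumerate directed cycles and compute their means (weight / length). Sample:
  cycle 0 → 0: weight = 9, length = 1, mean = 9/1 ≈ 9.000
  cycle 1 → 1: weight = 3, length = 1, mean = 3/1 ≈ 3.000
  cycle 0 → 1 → 0: weight = 11, length = 2, mean = 11/2 ≈ 5.500
  cycle 1 → 0 → 1: weight = 11, length = 2, mean = 11/2 ≈ 5.500
Minimum mean = 3.000, attained e.g. along the cycle 1 → 1 with weight 3 and length 1. So λ(A) = 3/1 = 3.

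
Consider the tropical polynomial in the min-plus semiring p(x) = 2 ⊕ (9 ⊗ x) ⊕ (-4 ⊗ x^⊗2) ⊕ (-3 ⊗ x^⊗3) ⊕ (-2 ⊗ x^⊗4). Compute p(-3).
p(-3) = -14

A tropical monomial a ⊗ x^⊗i evaluates to a + i · x. Evaluating each term at x = -3:
  Term 0 contributes 2 + 0 · -3 = 2
  Term 1 contributes 9 + 1 · -3 = 6
  Term 2 contributes -4 + 2 · -3 = -10
  Term 3 contributes -3 + 3 · -3 = -12
  Term 4 contributes -2 + 4 · -3 = -14
p(-3) = ⊕ of these = min[2, 6, -10, -12, -14] = -14.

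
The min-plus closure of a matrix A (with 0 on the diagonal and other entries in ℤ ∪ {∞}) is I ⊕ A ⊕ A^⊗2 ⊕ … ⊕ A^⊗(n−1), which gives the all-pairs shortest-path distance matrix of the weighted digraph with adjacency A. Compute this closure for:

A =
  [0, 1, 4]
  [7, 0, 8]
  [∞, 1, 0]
Closure =
  [0, 1, 4]
  [7, 0, 8]
  [8, 1, 0]

This is the Floyd-Warshall all-pairs shortest-path computation. For each intermediate vertex k = 0, 1, …, 2, update dist[i][j] ← min(dist[i][j], dist[i][k] + dist[k][j]). The final matrix gives, for each (i, j), the minimum total weight of any directed path from i to j (possibly empty when i = j).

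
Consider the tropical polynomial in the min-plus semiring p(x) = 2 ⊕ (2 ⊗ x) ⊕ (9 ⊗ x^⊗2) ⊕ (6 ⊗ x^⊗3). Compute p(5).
p(5) = 2

A tropical monomial a ⊗ x^⊗i evaluates to a + i · x. Evaluating each term at x = 5:
  Term 0 contributes 2 + 0 · 5 = 2
  Term 1 contributes 2 + 1 · 5 = 7
  Term 2 contributes 9 + 2 · 5 = 19
  Term 3 contributes 6 + 3 · 5 = 21
p(5) = ⊕ of these = min[2, 7, 19, 21] = 2.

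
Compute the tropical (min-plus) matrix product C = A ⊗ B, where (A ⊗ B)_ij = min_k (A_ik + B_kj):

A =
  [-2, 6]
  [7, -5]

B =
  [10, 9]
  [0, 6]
A ⊗ B =
  [6, 7]
  [-5, 1]

Apply the min-plus product entry-by-entry:
  C[0][0] = min over k of (A[0][0] + B[0][0] = -2 + 10 = 8, A[0][1] + B[1][0] = 6 + 0 = 6) = 6 (attained at k = 1)
  C[0][1] = min over k of (A[0][0] + B[0][1] = -2 + 9 = 7, A[0][1] + B[1][1] = 6 + 6 = 12) = 7 (attained at k = 0)
  C[1][0] = min over k of (A[1][0] + B[0][0] = 7 + 10 = 17, A[1][1] + B[1][0] = -5 + 0 = -5) = -5 (attained at k = 1)
  C[1][1] = min over k of (A[1][0] + B[0][1] = 7 + 9 = 16, A[1][1] + B[1][1] = -5 + 6 = 1) = 1 (attained at k = 1)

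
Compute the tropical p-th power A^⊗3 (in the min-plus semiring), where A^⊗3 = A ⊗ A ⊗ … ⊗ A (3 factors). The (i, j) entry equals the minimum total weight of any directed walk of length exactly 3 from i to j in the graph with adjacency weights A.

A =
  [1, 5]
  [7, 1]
A^⊗3 =
  [3, 7]
  [9, 3]

Each entry (A^⊗3)_ij equals the minimum over all length-3 walks i = v_0 → v_1 → … → v_3 = j of Σ_t A[v_t][v_{t+1}]. For example, for (i, j) = (0, 1) we minimise over 4 possible intermediate vertex sequences; the minimum is 7, attained along the walk 0 → 0 → 0 → 1.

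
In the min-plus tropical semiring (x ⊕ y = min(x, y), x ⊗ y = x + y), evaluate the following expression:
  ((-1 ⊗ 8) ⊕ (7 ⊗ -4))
((-1 ⊗ 8) ⊕ (7 ⊗ -4)) = 3

Expand innermost to outermost. Recall ⊕ takes the minimum of its arguments and ⊗ takes their sum. Working out the expression ((-1 ⊗ 8) ⊕ (7 ⊗ -4)) gives 3.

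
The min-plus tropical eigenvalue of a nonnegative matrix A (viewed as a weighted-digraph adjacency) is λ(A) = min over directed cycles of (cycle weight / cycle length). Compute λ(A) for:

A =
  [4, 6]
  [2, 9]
λ(A) = 4

Enumerate directed cycles and compute their means (weight / length). Sample:
  cycle 0 → 0: weight = 4, length = 1, mean = 4/1 ≈ 4.000
  cycle 1 → 1: weight = 9, length = 1, mean = 9/1 ≈ 9.000
  cycle 0 → 1 → 0: weight = 8, length = 2, mean = 8/2 ≈ 4.000
  cycle 1 → 0 → 1: weight = 8, length = 2, mean = 8/2 ≈ 4.000
Minimum mean = 4.000, attained e.g. along the cycle 0 → 0 with weight 4 and length 1. So λ(A) = 4/1 = 4.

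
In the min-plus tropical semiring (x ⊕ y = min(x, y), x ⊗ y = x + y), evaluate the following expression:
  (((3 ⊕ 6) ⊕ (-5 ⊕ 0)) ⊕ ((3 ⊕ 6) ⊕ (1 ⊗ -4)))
(((3 ⊕ 6) ⊕ (-5 ⊕ 0)) ⊕ ((3 ⊕ 6) ⊕ (1 ⊗ -4))) = -5

Expand innermost to outermost. Recall ⊕ takes the minimum of its arguments and ⊗ takes their sum. Working out the expression (((3 ⊕ 6) ⊕ (-5 ⊕ 0)) ⊕ ((3 ⊕ 6) ⊕ (1 ⊗ -4))) gives -5.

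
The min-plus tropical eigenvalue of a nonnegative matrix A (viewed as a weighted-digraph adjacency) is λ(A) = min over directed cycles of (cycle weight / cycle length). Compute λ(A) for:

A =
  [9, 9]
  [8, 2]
λ(A) = 2

Enumerate directed cycles and compute their means (weight / length). Sample:
  cycle 0 → 0: weight = 9, length = 1, mean = 9/1 ≈ 9.000
  cycle 1 → 1: weight = 2, length = 1, mean = 2/1 ≈ 2.000
  cycle 0 → 1 → 0: weight = 17, length = 2, mean = 17/2 ≈ 8.500
  cycle 1 → 0 → 1: weight = 17, length = 2, mean = 17/2 ≈ 8.500
Minimum mean = 2.000, attained e.g. along the cycle 1 → 1 with weight 2 and length 1. So λ(A) = 2/1 = 2.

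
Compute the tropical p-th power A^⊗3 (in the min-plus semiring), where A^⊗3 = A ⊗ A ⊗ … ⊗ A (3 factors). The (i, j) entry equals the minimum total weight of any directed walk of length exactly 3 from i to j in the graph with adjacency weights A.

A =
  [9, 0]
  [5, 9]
A^⊗3 =
  [14, 5]
  [10, 14]

Each entry (A^⊗3)_ij equals the minimum over all length-3 walks i = v_0 → v_1 → … → v_3 = j of Σ_t A[v_t][v_{t+1}]. For example, for (i, j) = (0, 1) we minimise over 4 possible intermediate vertex sequences; the minimum is 5, attained along the walk 0 → 1 → 0 → 1.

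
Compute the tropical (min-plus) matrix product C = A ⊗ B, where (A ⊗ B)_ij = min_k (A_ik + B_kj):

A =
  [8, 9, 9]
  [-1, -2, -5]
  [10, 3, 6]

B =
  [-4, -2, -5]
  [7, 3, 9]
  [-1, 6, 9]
A ⊗ B =
  [4, 6, 3]
  [-6, -3, -6]
  [5, 6, 5]

Apply the min-plus product entry-by-entry:
  C[0][0] = min over k of (A[0][0] + B[0][0] = 8 + -4 = 4, A[0][1] + B[1][0] = 9 + 7 = 16, A[0][2] + B[2][0] = 9 + -1 = 8) = 4 (attained at k = 0)
  C[0][1] = min over k of (A[0][0] + B[0][1] = 8 + -2 = 6, A[0][1] + B[1][1] = 9 + 3 = 12, A[0][2] + B[2][1] = 9 + 6 = 15) = 6 (attained at k = 0)
  C[0][2] = min over k of (A[0][0] + B[0][2] = 8 + -5 = 3, A[0][1] + B[1][2] = 9 + 9 = 18, A[0][2] + B[2][2] = 9 + 9 = 18) = 3 (attained at k = 0)
  C[1][0] = min over k of (A[1][0] + B[0][0] = -1 + -4 = -5, A[1][1] + B[1][0] = -2 + 7 = 5, A[1][2] + B[2][0] = -5 + -1 = -6) = -6 (attained at k = 2)
  C[1][1] = min over k of (A[1][0] + B[0][1] = -1 + -2 = -3, A[1][1] + B[1][1] = -2 + 3 = 1, A[1][2] + B[2][1] = -5 + 6 = 1) = -3 (attained at k = 0)
  C[1][2] = min over k of (A[1][0] + B[0][2] = -1 + -5 = -6, A[1][1] + B[1][2] = -2 + 9 = 7, A[1][2] + B[2][2] = -5 + 9 = 4) = -6 (attained at k = 0)
  C[2][0] = min over k of (A[2][0] + B[0][0] = 10 + -4 = 6, A[2][1] + B[1][0] = 3 + 7 = 10, A[2][2] + B[2][0] = 6 + -1 = 5) = 5 (attained at k = 2)
  C[2][1] = min over k of (A[2][0] + B[0][1] = 10 + -2 = 8, A[2][1] + B[1][1] = 3 + 3 = 6, A[2][2] + B[2][1] = 6 + 6 = 12) = 6 (attained at k = 1)
  C[2][2] = min over k of (A[2][0] + B[0][2] = 10 + -5 = 5, A[2][1] + B[1][2] = 3 + 9 = 12, A[2][2] + B[2][2] = 6 + 9 = 15) = 5 (attained at k = 0)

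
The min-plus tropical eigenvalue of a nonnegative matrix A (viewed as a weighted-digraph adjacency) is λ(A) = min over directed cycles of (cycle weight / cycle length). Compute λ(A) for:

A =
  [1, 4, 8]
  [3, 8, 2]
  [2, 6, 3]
λ(A) = 1

Enumerate directed cycles and compute their means (weight / length). Sample:
  cycle 0 → 0: weight = 1, length = 1, mean = 1/1 ≈ 1.000
  cycle 1 → 1: weight = 8, length = 1, mean = 8/1 ≈ 8.000
  cycle 2 → 2: weight = 3, length = 1, mean = 3/1 ≈ 3.000
  cycle 0 → 1 → 0: weight = 7, length = 2, mean = 7/2 ≈ 3.500
  cycle 0 → 2 → 0: weight = 10, length = 2, mean = 10/2 ≈ 5.000
  cycle 1 → 0 → 1: weight = 7, length = 2, mean = 7/2 ≈ 3.500
Minimum mean = 1.000, attained e.g. along the cycle 0 → 0 with weight 1 and length 1. So λ(A) = 1/1 = 1.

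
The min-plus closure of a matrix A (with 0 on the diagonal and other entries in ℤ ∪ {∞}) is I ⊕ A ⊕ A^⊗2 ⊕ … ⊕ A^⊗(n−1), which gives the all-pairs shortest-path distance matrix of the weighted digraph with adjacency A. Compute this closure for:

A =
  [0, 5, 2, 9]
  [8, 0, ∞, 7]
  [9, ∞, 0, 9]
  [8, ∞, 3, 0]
Closure =
  [0, 5, 2, 9]
  [8, 0, 10, 7]
  [9, 14, 0, 9]
  [8, 13, 3, 0]

This is the Floyd-Warshall all-pairs shortest-path computation. For each intermediate vertex k = 0, 1, …, 3, update dist[i][j] ← min(dist[i][j], dist[i][k] + dist[k][j]). The final matrix gives, for each (i, j), the minimum total weight of any directed path from i to j (possibly empty when i = j).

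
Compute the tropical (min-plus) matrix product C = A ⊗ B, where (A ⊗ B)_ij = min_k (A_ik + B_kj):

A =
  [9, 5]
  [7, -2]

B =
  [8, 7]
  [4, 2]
A ⊗ B =
  [9, 7]
  [2, 0]

Apply the min-plus product entry-by-entry:
  C[0][0] = min over k of (A[0][0] + B[0][0] = 9 + 8 = 17, A[0][1] + B[1][0] = 5 + 4 = 9) = 9 (attained at k = 1)
  C[0][1] = min over k of (A[0][0] + B[0][1] = 9 + 7 = 16, A[0][1] + B[1][1] = 5 + 2 = 7) = 7 (attained at k = 1)
  C[1][0] = min over k of (A[1][0] + B[0][0] = 7 + 8 = 15, A[1][1] + B[1][0] = -2 + 4 = 2) = 2 (attained at k = 1)
  C[1][1] = min over k of (A[1][0] + B[0][1] = 7 + 7 = 14, A[1][1] + B[1][1] = -2 + 2 = 0) = 0 (attained at k = 1)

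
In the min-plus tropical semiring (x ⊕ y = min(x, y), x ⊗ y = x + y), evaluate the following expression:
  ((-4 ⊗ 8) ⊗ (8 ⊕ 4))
((-4 ⊗ 8) ⊗ (8 ⊕ 4)) = 8

Expand innermost to outermost. Recall ⊕ takes the minimum of its arguments and ⊗ takes their sum. Working out the expression ((-4 ⊗ 8) ⊗ (8 ⊕ 4)) gives 8.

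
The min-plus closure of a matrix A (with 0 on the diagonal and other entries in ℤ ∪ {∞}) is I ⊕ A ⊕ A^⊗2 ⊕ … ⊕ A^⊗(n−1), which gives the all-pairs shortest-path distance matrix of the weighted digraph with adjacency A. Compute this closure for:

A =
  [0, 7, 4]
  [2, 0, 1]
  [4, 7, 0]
Closure =
  [0, 7, 4]
  [2, 0, 1]
  [4, 7, 0]

This is the Floyd-Warshall all-pairs shortest-path computation. For each intermediate vertex k = 0, 1, …, 2, update dist[i][j] ← min(dist[i][j], dist[i][k] + dist[k][j]). The final matrix gives, for each (i, j), the minimum total weight of any directed path from i to j (possibly empty when i = j).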